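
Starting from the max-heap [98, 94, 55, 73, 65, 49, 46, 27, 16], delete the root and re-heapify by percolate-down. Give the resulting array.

remove root 98; move last element 16 to root → [16, 94, 55, 73, 65, 49, 46, 27]
16 vs larger child 94 at index 1, swap → [94, 16, 55, 73, 65, 49, 46, 27]
16 vs larger child 73 at index 3, swap → [94, 73, 55, 16, 65, 49, 46, 27]
16 vs only child 27 at index 7, swap → [94, 73, 55, 27, 65, 49, 46, 16]

[94, 73, 55, 27, 65, 49, 46, 16]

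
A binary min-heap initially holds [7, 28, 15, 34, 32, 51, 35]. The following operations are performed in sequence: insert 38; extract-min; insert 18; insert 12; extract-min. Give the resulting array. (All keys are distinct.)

insert 38:
  append 38 at index 7 → [7, 28, 15, 34, 32, 51, 35, 38] (no swap needed)
extract-min → returns 7:
  remove root 7; move last element 38 to root → [38, 28, 15, 34, 32, 51, 35]
  38 vs smaller child 15 at index 2, swap → [15, 28, 38, 34, 32, 51, 35]
  38 vs smaller child 35 at index 6, swap → [15, 28, 35, 34, 32, 51, 38]
insert 18:
  append 18 at index 7 → [15, 28, 35, 34, 32, 51, 38, 18]
  18 < parent 34 at index 3, swap → [15, 28, 35, 18, 32, 51, 38, 34]
  18 < parent 28 at index 1, swap → [15, 18, 35, 28, 32, 51, 38, 34]
insert 12:
  append 12 at index 8 → [15, 18, 35, 28, 32, 51, 38, 34, 12]
  12 < parent 28 at index 3, swap → [15, 18, 35, 12, 32, 51, 38, 34, 28]
  12 < parent 18 at index 1, swap → [15, 12, 35, 18, 32, 51, 38, 34, 28]
  12 < parent 15 at index 0, swap → [12, 15, 35, 18, 32, 51, 38, 34, 28]
extract-min → returns 12:
  remove root 12; move last element 28 to root → [28, 15, 35, 18, 32, 51, 38, 34]
  28 vs smaller child 15 at index 1, swap → [15, 28, 35, 18, 32, 51, 38, 34]
  28 vs smaller child 18 at index 3, swap → [15, 18, 35, 28, 32, 51, 38, 34]

[15, 18, 35, 28, 32, 51, 38, 34]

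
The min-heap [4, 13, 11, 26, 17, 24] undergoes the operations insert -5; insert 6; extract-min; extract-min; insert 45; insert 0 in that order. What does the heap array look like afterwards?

[0, 6, 11, 13, 17, 24, 45, 26]

insert -5:
  append -5 at index 6 → [4, 13, 11, 26, 17, 24, -5]
  -5 < parent 11 at index 2, swap → [4, 13, -5, 26, 17, 24, 11]
  -5 < parent 4 at index 0, swap → [-5, 13, 4, 26, 17, 24, 11]
insert 6:
  append 6 at index 7 → [-5, 13, 4, 26, 17, 24, 11, 6]
  6 < parent 26 at index 3, swap → [-5, 13, 4, 6, 17, 24, 11, 26]
  6 < parent 13 at index 1, swap → [-5, 6, 4, 13, 17, 24, 11, 26]
extract-min → returns -5:
  remove root -5; move last element 26 to root → [26, 6, 4, 13, 17, 24, 11]
  26 vs smaller child 4 at index 2, swap → [4, 6, 26, 13, 17, 24, 11]
  26 vs smaller child 11 at index 6, swap → [4, 6, 11, 13, 17, 24, 26]
extract-min → returns 4:
  remove root 4; move last element 26 to root → [26, 6, 11, 13, 17, 24]
  26 vs smaller child 6 at index 1, swap → [6, 26, 11, 13, 17, 24]
  26 vs smaller child 13 at index 3, swap → [6, 13, 11, 26, 17, 24]
insert 45:
  append 45 at index 6 → [6, 13, 11, 26, 17, 24, 45] (no swap needed)
insert 0:
  append 0 at index 7 → [6, 13, 11, 26, 17, 24, 45, 0]
  0 < parent 26 at index 3, swap → [6, 13, 11, 0, 17, 24, 45, 26]
  0 < parent 13 at index 1, swap → [6, 0, 11, 13, 17, 24, 45, 26]
  0 < parent 6 at index 0, swap → [0, 6, 11, 13, 17, 24, 45, 26]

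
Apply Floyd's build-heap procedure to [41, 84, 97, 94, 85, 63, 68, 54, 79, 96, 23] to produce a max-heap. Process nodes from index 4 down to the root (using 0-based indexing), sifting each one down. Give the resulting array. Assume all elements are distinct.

sift down from index 4:
  85 vs larger child 96 at index 9, swap → [41, 84, 97, 94, 96, 63, 68, 54, 79, 85, 23]
sift down from index 3: already satisfies heap property
sift down from index 2: already satisfies heap property
sift down from index 1:
  84 vs larger child 96 at index 4, swap → [41, 96, 97, 94, 84, 63, 68, 54, 79, 85, 23]
  84 vs larger child 85 at index 9, swap → [41, 96, 97, 94, 85, 63, 68, 54, 79, 84, 23]
sift down from index 0:
  41 vs larger child 97 at index 2, swap → [97, 96, 41, 94, 85, 63, 68, 54, 79, 84, 23]
  41 vs larger child 68 at index 6, swap → [97, 96, 68, 94, 85, 63, 41, 54, 79, 84, 23]

[97, 96, 68, 94, 85, 63, 41, 54, 79, 84, 23]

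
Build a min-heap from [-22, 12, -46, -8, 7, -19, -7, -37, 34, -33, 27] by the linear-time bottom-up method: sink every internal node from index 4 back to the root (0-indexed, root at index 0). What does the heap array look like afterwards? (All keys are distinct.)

[-46, -37, -22, -8, -33, -19, -7, 12, 34, 7, 27]

sift down from index 4:
  7 vs smaller child -33 at index 9, swap → [-22, 12, -46, -8, -33, -19, -7, -37, 34, 7, 27]
sift down from index 3:
  -8 vs smaller child -37 at index 7, swap → [-22, 12, -46, -37, -33, -19, -7, -8, 34, 7, 27]
sift down from index 2: already satisfies heap property
sift down from index 1:
  12 vs smaller child -37 at index 3, swap → [-22, -37, -46, 12, -33, -19, -7, -8, 34, 7, 27]
  12 vs smaller child -8 at index 7, swap → [-22, -37, -46, -8, -33, -19, -7, 12, 34, 7, 27]
sift down from index 0:
  -22 vs smaller child -46 at index 2, swap → [-46, -37, -22, -8, -33, -19, -7, 12, 34, 7, 27]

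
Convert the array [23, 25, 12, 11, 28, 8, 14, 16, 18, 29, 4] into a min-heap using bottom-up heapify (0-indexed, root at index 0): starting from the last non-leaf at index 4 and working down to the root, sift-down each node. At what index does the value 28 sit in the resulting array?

sift down from index 4:
  28 vs smaller child 4 at index 10, swap → [23, 25, 12, 11, 4, 8, 14, 16, 18, 29, 28]
sift down from index 3: already satisfies heap property
sift down from index 2:
  12 vs smaller child 8 at index 5, swap → [23, 25, 8, 11, 4, 12, 14, 16, 18, 29, 28]
sift down from index 1:
  25 vs smaller child 4 at index 4, swap → [23, 4, 8, 11, 25, 12, 14, 16, 18, 29, 28]
sift down from index 0:
  23 vs smaller child 4 at index 1, swap → [4, 23, 8, 11, 25, 12, 14, 16, 18, 29, 28]
  23 vs smaller child 11 at index 3, swap → [4, 11, 8, 23, 25, 12, 14, 16, 18, 29, 28]
  23 vs smaller child 16 at index 7, swap → [4, 11, 8, 16, 25, 12, 14, 23, 18, 29, 28]
resulting array: [4, 11, 8, 16, 25, 12, 14, 23, 18, 29, 28]

10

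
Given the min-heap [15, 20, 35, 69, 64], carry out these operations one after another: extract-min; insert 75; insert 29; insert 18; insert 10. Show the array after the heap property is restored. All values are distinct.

[10, 18, 20, 64, 75, 35, 29, 69]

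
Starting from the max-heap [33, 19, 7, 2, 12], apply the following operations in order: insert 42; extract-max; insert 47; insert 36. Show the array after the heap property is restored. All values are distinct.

insert 42:
  append 42 at index 5 → [33, 19, 7, 2, 12, 42]
  42 > parent 7 at index 2, swap → [33, 19, 42, 2, 12, 7]
  42 > parent 33 at index 0, swap → [42, 19, 33, 2, 12, 7]
extract-max → returns 42:
  remove root 42; move last element 7 to root → [7, 19, 33, 2, 12]
  7 vs larger child 33 at index 2, swap → [33, 19, 7, 2, 12]
insert 47:
  append 47 at index 5 → [33, 19, 7, 2, 12, 47]
  47 > parent 7 at index 2, swap → [33, 19, 47, 2, 12, 7]
  47 > parent 33 at index 0, swap → [47, 19, 33, 2, 12, 7]
insert 36:
  append 36 at index 6 → [47, 19, 33, 2, 12, 7, 36]
  36 > parent 33 at index 2, swap → [47, 19, 36, 2, 12, 7, 33]

[47, 19, 36, 2, 12, 7, 33]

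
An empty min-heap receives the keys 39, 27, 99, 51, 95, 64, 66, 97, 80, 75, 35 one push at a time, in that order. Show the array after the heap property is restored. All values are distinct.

[27, 35, 64, 51, 39, 99, 66, 97, 80, 95, 75]

Insert 39:
  append 39 at index 0 → [39] (no swap needed)
Insert 27:
  append 27 at index 1 → [39, 27]
  27 < parent 39 at index 0, swap → [27, 39]
Insert 99:
  append 99 at index 2 → [27, 39, 99] (no swap needed)
Insert 51:
  append 51 at index 3 → [27, 39, 99, 51] (no swap needed)
Insert 95:
  append 95 at index 4 → [27, 39, 99, 51, 95] (no swap needed)
Insert 64:
  append 64 at index 5 → [27, 39, 99, 51, 95, 64]
  64 < parent 99 at index 2, swap → [27, 39, 64, 51, 95, 99]
Insert 66:
  append 66 at index 6 → [27, 39, 64, 51, 95, 99, 66] (no swap needed)
Insert 97:
  append 97 at index 7 → [27, 39, 64, 51, 95, 99, 66, 97] (no swap needed)
Insert 80:
  append 80 at index 8 → [27, 39, 64, 51, 95, 99, 66, 97, 80] (no swap needed)
Insert 75:
  append 75 at index 9 → [27, 39, 64, 51, 95, 99, 66, 97, 80, 75]
  75 < parent 95 at index 4, swap → [27, 39, 64, 51, 75, 99, 66, 97, 80, 95]
Insert 35:
  append 35 at index 10 → [27, 39, 64, 51, 75, 99, 66, 97, 80, 95, 35]
  35 < parent 75 at index 4, swap → [27, 39, 64, 51, 35, 99, 66, 97, 80, 95, 75]
  35 < parent 39 at index 1, swap → [27, 35, 64, 51, 39, 99, 66, 97, 80, 95, 75]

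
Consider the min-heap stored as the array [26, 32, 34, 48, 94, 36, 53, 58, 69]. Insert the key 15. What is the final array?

append 15 at index 9 → [26, 32, 34, 48, 94, 36, 53, 58, 69, 15]
15 < parent 94 at index 4, swap → [26, 32, 34, 48, 15, 36, 53, 58, 69, 94]
15 < parent 32 at index 1, swap → [26, 15, 34, 48, 32, 36, 53, 58, 69, 94]
15 < parent 26 at index 0, swap → [15, 26, 34, 48, 32, 36, 53, 58, 69, 94]

[15, 26, 34, 48, 32, 36, 53, 58, 69, 94]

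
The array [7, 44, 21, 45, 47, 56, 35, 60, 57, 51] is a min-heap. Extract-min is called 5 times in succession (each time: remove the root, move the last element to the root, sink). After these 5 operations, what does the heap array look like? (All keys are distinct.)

[47, 56, 51, 60, 57]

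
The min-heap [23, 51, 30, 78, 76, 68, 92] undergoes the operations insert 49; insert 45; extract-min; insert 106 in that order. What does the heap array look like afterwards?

[30, 45, 51, 49, 76, 68, 92, 78, 106]

insert 49:
  append 49 at index 7 → [23, 51, 30, 78, 76, 68, 92, 49]
  49 < parent 78 at index 3, swap → [23, 51, 30, 49, 76, 68, 92, 78]
  49 < parent 51 at index 1, swap → [23, 49, 30, 51, 76, 68, 92, 78]
insert 45:
  append 45 at index 8 → [23, 49, 30, 51, 76, 68, 92, 78, 45]
  45 < parent 51 at index 3, swap → [23, 49, 30, 45, 76, 68, 92, 78, 51]
  45 < parent 49 at index 1, swap → [23, 45, 30, 49, 76, 68, 92, 78, 51]
extract-min → returns 23:
  remove root 23; move last element 51 to root → [51, 45, 30, 49, 76, 68, 92, 78]
  51 vs smaller child 30 at index 2, swap → [30, 45, 51, 49, 76, 68, 92, 78]
insert 106:
  append 106 at index 8 → [30, 45, 51, 49, 76, 68, 92, 78, 106] (no swap needed)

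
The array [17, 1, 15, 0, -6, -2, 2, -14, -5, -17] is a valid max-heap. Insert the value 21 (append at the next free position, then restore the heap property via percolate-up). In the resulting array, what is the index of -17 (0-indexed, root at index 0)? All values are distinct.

9

append 21 at index 10 → [17, 1, 15, 0, -6, -2, 2, -14, -5, -17, 21]
21 > parent -6 at index 4, swap → [17, 1, 15, 0, 21, -2, 2, -14, -5, -17, -6]
21 > parent 1 at index 1, swap → [17, 21, 15, 0, 1, -2, 2, -14, -5, -17, -6]
21 > parent 17 at index 0, swap → [21, 17, 15, 0, 1, -2, 2, -14, -5, -17, -6]
resulting array: [21, 17, 15, 0, 1, -2, 2, -14, -5, -17, -6]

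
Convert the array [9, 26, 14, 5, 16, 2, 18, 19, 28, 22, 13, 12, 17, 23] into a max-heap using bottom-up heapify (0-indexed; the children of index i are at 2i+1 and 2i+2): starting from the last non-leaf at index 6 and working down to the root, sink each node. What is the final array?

sift down from index 6:
  18 vs only child 23 at index 13, swap → [9, 26, 14, 5, 16, 2, 23, 19, 28, 22, 13, 12, 17, 18]
sift down from index 5:
  2 vs larger child 17 at index 12, swap → [9, 26, 14, 5, 16, 17, 23, 19, 28, 22, 13, 12, 2, 18]
sift down from index 4:
  16 vs larger child 22 at index 9, swap → [9, 26, 14, 5, 22, 17, 23, 19, 28, 16, 13, 12, 2, 18]
sift down from index 3:
  5 vs larger child 28 at index 8, swap → [9, 26, 14, 28, 22, 17, 23, 19, 5, 16, 13, 12, 2, 18]
sift down from index 2:
  14 vs larger child 23 at index 6, swap → [9, 26, 23, 28, 22, 17, 14, 19, 5, 16, 13, 12, 2, 18]
  14 vs only child 18 at index 13, swap → [9, 26, 23, 28, 22, 17, 18, 19, 5, 16, 13, 12, 2, 14]
sift down from index 1:
  26 vs larger child 28 at index 3, swap → [9, 28, 23, 26, 22, 17, 18, 19, 5, 16, 13, 12, 2, 14]
sift down from index 0:
  9 vs larger child 28 at index 1, swap → [28, 9, 23, 26, 22, 17, 18, 19, 5, 16, 13, 12, 2, 14]
  9 vs larger child 26 at index 3, swap → [28, 26, 23, 9, 22, 17, 18, 19, 5, 16, 13, 12, 2, 14]
  9 vs larger child 19 at index 7, swap → [28, 26, 23, 19, 22, 17, 18, 9, 5, 16, 13, 12, 2, 14]

[28, 26, 23, 19, 22, 17, 18, 9, 5, 16, 13, 12, 2, 14]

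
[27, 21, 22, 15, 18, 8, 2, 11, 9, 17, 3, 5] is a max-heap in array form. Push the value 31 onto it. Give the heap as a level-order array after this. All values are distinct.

[31, 21, 27, 15, 18, 22, 2, 11, 9, 17, 3, 5, 8]

append 31 at index 12 → [27, 21, 22, 15, 18, 8, 2, 11, 9, 17, 3, 5, 31]
31 > parent 8 at index 5, swap → [27, 21, 22, 15, 18, 31, 2, 11, 9, 17, 3, 5, 8]
31 > parent 22 at index 2, swap → [27, 21, 31, 15, 18, 22, 2, 11, 9, 17, 3, 5, 8]
31 > parent 27 at index 0, swap → [31, 21, 27, 15, 18, 22, 2, 11, 9, 17, 3, 5, 8]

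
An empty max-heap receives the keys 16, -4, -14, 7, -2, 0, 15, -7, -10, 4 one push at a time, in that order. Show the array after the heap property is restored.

[16, 7, 15, -4, 4, -14, 0, -7, -10, -2]

Insert 16:
  append 16 at index 0 → [16] (no swap needed)
Insert -4:
  append -4 at index 1 → [16, -4] (no swap needed)
Insert -14:
  append -14 at index 2 → [16, -4, -14] (no swap needed)
Insert 7:
  append 7 at index 3 → [16, -4, -14, 7]
  7 > parent -4 at index 1, swap → [16, 7, -14, -4]
Insert -2:
  append -2 at index 4 → [16, 7, -14, -4, -2] (no swap needed)
Insert 0:
  append 0 at index 5 → [16, 7, -14, -4, -2, 0]
  0 > parent -14 at index 2, swap → [16, 7, 0, -4, -2, -14]
Insert 15:
  append 15 at index 6 → [16, 7, 0, -4, -2, -14, 15]
  15 > parent 0 at index 2, swap → [16, 7, 15, -4, -2, -14, 0]
Insert -7:
  append -7 at index 7 → [16, 7, 15, -4, -2, -14, 0, -7] (no swap needed)
Insert -10:
  append -10 at index 8 → [16, 7, 15, -4, -2, -14, 0, -7, -10] (no swap needed)
Insert 4:
  append 4 at index 9 → [16, 7, 15, -4, -2, -14, 0, -7, -10, 4]
  4 > parent -2 at index 4, swap → [16, 7, 15, -4, 4, -14, 0, -7, -10, -2]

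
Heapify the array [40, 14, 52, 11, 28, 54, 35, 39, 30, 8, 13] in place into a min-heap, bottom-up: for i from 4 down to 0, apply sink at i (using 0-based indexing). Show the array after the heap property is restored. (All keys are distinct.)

[8, 11, 35, 30, 13, 54, 52, 39, 40, 28, 14]

sift down from index 4:
  28 vs smaller child 8 at index 9, swap → [40, 14, 52, 11, 8, 54, 35, 39, 30, 28, 13]
sift down from index 3: already satisfies heap property
sift down from index 2:
  52 vs smaller child 35 at index 6, swap → [40, 14, 35, 11, 8, 54, 52, 39, 30, 28, 13]
sift down from index 1:
  14 vs smaller child 8 at index 4, swap → [40, 8, 35, 11, 14, 54, 52, 39, 30, 28, 13]
  14 vs smaller child 13 at index 10, swap → [40, 8, 35, 11, 13, 54, 52, 39, 30, 28, 14]
sift down from index 0:
  40 vs smaller child 8 at index 1, swap → [8, 40, 35, 11, 13, 54, 52, 39, 30, 28, 14]
  40 vs smaller child 11 at index 3, swap → [8, 11, 35, 40, 13, 54, 52, 39, 30, 28, 14]
  40 vs smaller child 30 at index 8, swap → [8, 11, 35, 30, 13, 54, 52, 39, 40, 28, 14]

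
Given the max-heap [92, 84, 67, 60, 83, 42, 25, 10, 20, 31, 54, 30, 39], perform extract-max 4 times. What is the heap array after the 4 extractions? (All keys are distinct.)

[60, 54, 42, 30, 31, 39, 25, 10, 20]

extract-max #1 returns 92:
  remove root 92; move last element 39 to root → [39, 84, 67, 60, 83, 42, 25, 10, 20, 31, 54, 30]
  39 vs larger child 84 at index 1, swap → [84, 39, 67, 60, 83, 42, 25, 10, 20, 31, 54, 30]
  39 vs larger child 83 at index 4, swap → [84, 83, 67, 60, 39, 42, 25, 10, 20, 31, 54, 30]
  39 vs larger child 54 at index 10, swap → [84, 83, 67, 60, 54, 42, 25, 10, 20, 31, 39, 30]
extract-max #2 returns 84:
  remove root 84; move last element 30 to root → [30, 83, 67, 60, 54, 42, 25, 10, 20, 31, 39]
  30 vs larger child 83 at index 1, swap → [83, 30, 67, 60, 54, 42, 25, 10, 20, 31, 39]
  30 vs larger child 60 at index 3, swap → [83, 60, 67, 30, 54, 42, 25, 10, 20, 31, 39]
extract-max #3 returns 83:
  remove root 83; move last element 39 to root → [39, 60, 67, 30, 54, 42, 25, 10, 20, 31]
  39 vs larger child 67 at index 2, swap → [67, 60, 39, 30, 54, 42, 25, 10, 20, 31]
  39 vs larger child 42 at index 5, swap → [67, 60, 42, 30, 54, 39, 25, 10, 20, 31]
extract-max #4 returns 67:
  remove root 67; move last element 31 to root → [31, 60, 42, 30, 54, 39, 25, 10, 20]
  31 vs larger child 60 at index 1, swap → [60, 31, 42, 30, 54, 39, 25, 10, 20]
  31 vs larger child 54 at index 4, swap → [60, 54, 42, 30, 31, 39, 25, 10, 20]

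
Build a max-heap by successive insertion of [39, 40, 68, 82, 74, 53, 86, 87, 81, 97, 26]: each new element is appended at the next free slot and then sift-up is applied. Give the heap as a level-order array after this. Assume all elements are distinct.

Insert 39:
  append 39 at index 0 → [39] (no swap needed)
Insert 40:
  append 40 at index 1 → [39, 40]
  40 > parent 39 at index 0, swap → [40, 39]
Insert 68:
  append 68 at index 2 → [40, 39, 68]
  68 > parent 40 at index 0, swap → [68, 39, 40]
Insert 82:
  append 82 at index 3 → [68, 39, 40, 82]
  82 > parent 39 at index 1, swap → [68, 82, 40, 39]
  82 > parent 68 at index 0, swap → [82, 68, 40, 39]
Insert 74:
  append 74 at index 4 → [82, 68, 40, 39, 74]
  74 > parent 68 at index 1, swap → [82, 74, 40, 39, 68]
Insert 53:
  append 53 at index 5 → [82, 74, 40, 39, 68, 53]
  53 > parent 40 at index 2, swap → [82, 74, 53, 39, 68, 40]
Insert 86:
  append 86 at index 6 → [82, 74, 53, 39, 68, 40, 86]
  86 > parent 53 at index 2, swap → [82, 74, 86, 39, 68, 40, 53]
  86 > parent 82 at index 0, swap → [86, 74, 82, 39, 68, 40, 53]
Insert 87:
  append 87 at index 7 → [86, 74, 82, 39, 68, 40, 53, 87]
  87 > parent 39 at index 3, swap → [86, 74, 82, 87, 68, 40, 53, 39]
  87 > parent 74 at index 1, swap → [86, 87, 82, 74, 68, 40, 53, 39]
  87 > parent 86 at index 0, swap → [87, 86, 82, 74, 68, 40, 53, 39]
Insert 81:
  append 81 at index 8 → [87, 86, 82, 74, 68, 40, 53, 39, 81]
  81 > parent 74 at index 3, swap → [87, 86, 82, 81, 68, 40, 53, 39, 74]
Insert 97:
  append 97 at index 9 → [87, 86, 82, 81, 68, 40, 53, 39, 74, 97]
  97 > parent 68 at index 4, swap → [87, 86, 82, 81, 97, 40, 53, 39, 74, 68]
  97 > parent 86 at index 1, swap → [87, 97, 82, 81, 86, 40, 53, 39, 74, 68]
  97 > parent 87 at index 0, swap → [97, 87, 82, 81, 86, 40, 53, 39, 74, 68]
Insert 26:
  append 26 at index 10 → [97, 87, 82, 81, 86, 40, 53, 39, 74, 68, 26] (no swap needed)

[97, 87, 82, 81, 86, 40, 53, 39, 74, 68, 26]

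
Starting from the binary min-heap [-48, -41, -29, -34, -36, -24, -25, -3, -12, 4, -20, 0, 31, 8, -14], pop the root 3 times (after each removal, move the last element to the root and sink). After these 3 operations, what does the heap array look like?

extract-min #1 returns -48:
  remove root -48; move last element -14 to root → [-14, -41, -29, -34, -36, -24, -25, -3, -12, 4, -20, 0, 31, 8]
  -14 vs smaller child -41 at index 1, swap → [-41, -14, -29, -34, -36, -24, -25, -3, -12, 4, -20, 0, 31, 8]
  -14 vs smaller child -36 at index 4, swap → [-41, -36, -29, -34, -14, -24, -25, -3, -12, 4, -20, 0, 31, 8]
  -14 vs smaller child -20 at index 10, swap → [-41, -36, -29, -34, -20, -24, -25, -3, -12, 4, -14, 0, 31, 8]
extract-min #2 returns -41:
  remove root -41; move last element 8 to root → [8, -36, -29, -34, -20, -24, -25, -3, -12, 4, -14, 0, 31]
  8 vs smaller child -36 at index 1, swap → [-36, 8, -29, -34, -20, -24, -25, -3, -12, 4, -14, 0, 31]
  8 vs smaller child -34 at index 3, swap → [-36, -34, -29, 8, -20, -24, -25, -3, -12, 4, -14, 0, 31]
  8 vs smaller child -12 at index 8, swap → [-36, -34, -29, -12, -20, -24, -25, -3, 8, 4, -14, 0, 31]
extract-min #3 returns -36:
  remove root -36; move last element 31 to root → [31, -34, -29, -12, -20, -24, -25, -3, 8, 4, -14, 0]
  31 vs smaller child -34 at index 1, swap → [-34, 31, -29, -12, -20, -24, -25, -3, 8, 4, -14, 0]
  31 vs smaller child -20 at index 4, swap → [-34, -20, -29, -12, 31, -24, -25, -3, 8, 4, -14, 0]
  31 vs smaller child -14 at index 10, swap → [-34, -20, -29, -12, -14, -24, -25, -3, 8, 4, 31, 0]

[-34, -20, -29, -12, -14, -24, -25, -3, 8, 4, 31, 0]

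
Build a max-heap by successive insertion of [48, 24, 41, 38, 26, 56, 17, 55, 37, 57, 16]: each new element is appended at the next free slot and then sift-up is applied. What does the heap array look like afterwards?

Insert 48:
  append 48 at index 0 → [48] (no swap needed)
Insert 24:
  append 24 at index 1 → [48, 24] (no swap needed)
Insert 41:
  append 41 at index 2 → [48, 24, 41] (no swap needed)
Insert 38:
  append 38 at index 3 → [48, 24, 41, 38]
  38 > parent 24 at index 1, swap → [48, 38, 41, 24]
Insert 26:
  append 26 at index 4 → [48, 38, 41, 24, 26] (no swap needed)
Insert 56:
  append 56 at index 5 → [48, 38, 41, 24, 26, 56]
  56 > parent 41 at index 2, swap → [48, 38, 56, 24, 26, 41]
  56 > parent 48 at index 0, swap → [56, 38, 48, 24, 26, 41]
Insert 17:
  append 17 at index 6 → [56, 38, 48, 24, 26, 41, 17] (no swap needed)
Insert 55:
  append 55 at index 7 → [56, 38, 48, 24, 26, 41, 17, 55]
  55 > parent 24 at index 3, swap → [56, 38, 48, 55, 26, 41, 17, 24]
  55 > parent 38 at index 1, swap → [56, 55, 48, 38, 26, 41, 17, 24]
Insert 37:
  append 37 at index 8 → [56, 55, 48, 38, 26, 41, 17, 24, 37] (no swap needed)
Insert 57:
  append 57 at index 9 → [56, 55, 48, 38, 26, 41, 17, 24, 37, 57]
  57 > parent 26 at index 4, swap → [56, 55, 48, 38, 57, 41, 17, 24, 37, 26]
  57 > parent 55 at index 1, swap → [56, 57, 48, 38, 55, 41, 17, 24, 37, 26]
  57 > parent 56 at index 0, swap → [57, 56, 48, 38, 55, 41, 17, 24, 37, 26]
Insert 16:
  append 16 at index 10 → [57, 56, 48, 38, 55, 41, 17, 24, 37, 26, 16] (no swap needed)

[57, 56, 48, 38, 55, 41, 17, 24, 37, 26, 16]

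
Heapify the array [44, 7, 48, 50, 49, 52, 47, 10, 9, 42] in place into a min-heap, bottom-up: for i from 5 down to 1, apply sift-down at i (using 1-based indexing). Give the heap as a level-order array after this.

sift down from index 5:
  49 vs only child 42 at index 10, swap → [44, 7, 48, 50, 42, 52, 47, 10, 9, 49]
sift down from index 4:
  50 vs smaller child 9 at index 9, swap → [44, 7, 48, 9, 42, 52, 47, 10, 50, 49]
sift down from index 3:
  48 vs smaller child 47 at index 7, swap → [44, 7, 47, 9, 42, 52, 48, 10, 50, 49]
sift down from index 2: already satisfies heap property
sift down from index 1:
  44 vs smaller child 7 at index 2, swap → [7, 44, 47, 9, 42, 52, 48, 10, 50, 49]
  44 vs smaller child 9 at index 4, swap → [7, 9, 47, 44, 42, 52, 48, 10, 50, 49]
  44 vs smaller child 10 at index 8, swap → [7, 9, 47, 10, 42, 52, 48, 44, 50, 49]

[7, 9, 47, 10, 42, 52, 48, 44, 50, 49]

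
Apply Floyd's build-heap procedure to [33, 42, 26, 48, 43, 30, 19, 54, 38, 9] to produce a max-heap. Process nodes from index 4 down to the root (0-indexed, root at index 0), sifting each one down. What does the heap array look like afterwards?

sift down from index 4: already satisfies heap property
sift down from index 3:
  48 vs larger child 54 at index 7, swap → [33, 42, 26, 54, 43, 30, 19, 48, 38, 9]
sift down from index 2:
  26 vs larger child 30 at index 5, swap → [33, 42, 30, 54, 43, 26, 19, 48, 38, 9]
sift down from index 1:
  42 vs larger child 54 at index 3, swap → [33, 54, 30, 42, 43, 26, 19, 48, 38, 9]
  42 vs larger child 48 at index 7, swap → [33, 54, 30, 48, 43, 26, 19, 42, 38, 9]
sift down from index 0:
  33 vs larger child 54 at index 1, swap → [54, 33, 30, 48, 43, 26, 19, 42, 38, 9]
  33 vs larger child 48 at index 3, swap → [54, 48, 30, 33, 43, 26, 19, 42, 38, 9]
  33 vs larger child 42 at index 7, swap → [54, 48, 30, 42, 43, 26, 19, 33, 38, 9]

[54, 48, 30, 42, 43, 26, 19, 33, 38, 9]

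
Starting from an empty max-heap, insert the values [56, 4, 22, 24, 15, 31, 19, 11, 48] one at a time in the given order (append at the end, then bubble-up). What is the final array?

[56, 48, 31, 24, 15, 22, 19, 4, 11]

Insert 56:
  append 56 at index 0 → [56] (no swap needed)
Insert 4:
  append 4 at index 1 → [56, 4] (no swap needed)
Insert 22:
  append 22 at index 2 → [56, 4, 22] (no swap needed)
Insert 24:
  append 24 at index 3 → [56, 4, 22, 24]
  24 > parent 4 at index 1, swap → [56, 24, 22, 4]
Insert 15:
  append 15 at index 4 → [56, 24, 22, 4, 15] (no swap needed)
Insert 31:
  append 31 at index 5 → [56, 24, 22, 4, 15, 31]
  31 > parent 22 at index 2, swap → [56, 24, 31, 4, 15, 22]
Insert 19:
  append 19 at index 6 → [56, 24, 31, 4, 15, 22, 19] (no swap needed)
Insert 11:
  append 11 at index 7 → [56, 24, 31, 4, 15, 22, 19, 11]
  11 > parent 4 at index 3, swap → [56, 24, 31, 11, 15, 22, 19, 4]
Insert 48:
  append 48 at index 8 → [56, 24, 31, 11, 15, 22, 19, 4, 48]
  48 > parent 11 at index 3, swap → [56, 24, 31, 48, 15, 22, 19, 4, 11]
  48 > parent 24 at index 1, swap → [56, 48, 31, 24, 15, 22, 19, 4, 11]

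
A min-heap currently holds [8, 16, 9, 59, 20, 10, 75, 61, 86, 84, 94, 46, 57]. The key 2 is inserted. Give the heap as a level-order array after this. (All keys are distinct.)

[2, 16, 8, 59, 20, 10, 9, 61, 86, 84, 94, 46, 57, 75]

append 2 at index 13 → [8, 16, 9, 59, 20, 10, 75, 61, 86, 84, 94, 46, 57, 2]
2 < parent 75 at index 6, swap → [8, 16, 9, 59, 20, 10, 2, 61, 86, 84, 94, 46, 57, 75]
2 < parent 9 at index 2, swap → [8, 16, 2, 59, 20, 10, 9, 61, 86, 84, 94, 46, 57, 75]
2 < parent 8 at index 0, swap → [2, 16, 8, 59, 20, 10, 9, 61, 86, 84, 94, 46, 57, 75]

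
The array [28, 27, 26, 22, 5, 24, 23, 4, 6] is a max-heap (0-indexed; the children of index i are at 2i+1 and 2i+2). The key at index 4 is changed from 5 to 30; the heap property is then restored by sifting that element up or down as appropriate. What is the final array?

set index 4 from 5 to 30 → [28, 27, 26, 22, 30, 24, 23, 4, 6]
30 > parent 27 at index 1, swap → [28, 30, 26, 22, 27, 24, 23, 4, 6]
30 > parent 28 at index 0, swap → [30, 28, 26, 22, 27, 24, 23, 4, 6]

[30, 28, 26, 22, 27, 24, 23, 4, 6]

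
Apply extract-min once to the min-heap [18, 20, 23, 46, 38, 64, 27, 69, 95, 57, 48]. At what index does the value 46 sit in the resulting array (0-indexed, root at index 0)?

remove root 18; move last element 48 to root → [48, 20, 23, 46, 38, 64, 27, 69, 95, 57]
48 vs smaller child 20 at index 1, swap → [20, 48, 23, 46, 38, 64, 27, 69, 95, 57]
48 vs smaller child 38 at index 4, swap → [20, 38, 23, 46, 48, 64, 27, 69, 95, 57]
resulting array: [20, 38, 23, 46, 48, 64, 27, 69, 95, 57]

3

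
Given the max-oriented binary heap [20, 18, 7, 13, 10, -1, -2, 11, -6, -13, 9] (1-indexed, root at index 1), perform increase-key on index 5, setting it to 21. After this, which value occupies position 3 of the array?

set index 5 from 10 to 21 → [20, 18, 7, 13, 21, -1, -2, 11, -6, -13, 9]
21 > parent 18 at index 2, swap → [20, 21, 7, 13, 18, -1, -2, 11, -6, -13, 9]
21 > parent 20 at index 1, swap → [21, 20, 7, 13, 18, -1, -2, 11, -6, -13, 9]
resulting array: [21, 20, 7, 13, 18, -1, -2, 11, -6, -13, 9]

7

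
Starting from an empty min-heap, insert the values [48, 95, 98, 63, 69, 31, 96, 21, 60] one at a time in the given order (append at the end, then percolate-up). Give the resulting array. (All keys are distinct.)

Insert 48:
  append 48 at index 0 → [48] (no swap needed)
Insert 95:
  append 95 at index 1 → [48, 95] (no swap needed)
Insert 98:
  append 98 at index 2 → [48, 95, 98] (no swap needed)
Insert 63:
  append 63 at index 3 → [48, 95, 98, 63]
  63 < parent 95 at index 1, swap → [48, 63, 98, 95]
Insert 69:
  append 69 at index 4 → [48, 63, 98, 95, 69] (no swap needed)
Insert 31:
  append 31 at index 5 → [48, 63, 98, 95, 69, 31]
  31 < parent 98 at index 2, swap → [48, 63, 31, 95, 69, 98]
  31 < parent 48 at index 0, swap → [31, 63, 48, 95, 69, 98]
Insert 96:
  append 96 at index 6 → [31, 63, 48, 95, 69, 98, 96] (no swap needed)
Insert 21:
  append 21 at index 7 → [31, 63, 48, 95, 69, 98, 96, 21]
  21 < parent 95 at index 3, swap → [31, 63, 48, 21, 69, 98, 96, 95]
  21 < parent 63 at index 1, swap → [31, 21, 48, 63, 69, 98, 96, 95]
  21 < parent 31 at index 0, swap → [21, 31, 48, 63, 69, 98, 96, 95]
Insert 60:
  append 60 at index 8 → [21, 31, 48, 63, 69, 98, 96, 95, 60]
  60 < parent 63 at index 3, swap → [21, 31, 48, 60, 69, 98, 96, 95, 63]

[21, 31, 48, 60, 69, 98, 96, 95, 63]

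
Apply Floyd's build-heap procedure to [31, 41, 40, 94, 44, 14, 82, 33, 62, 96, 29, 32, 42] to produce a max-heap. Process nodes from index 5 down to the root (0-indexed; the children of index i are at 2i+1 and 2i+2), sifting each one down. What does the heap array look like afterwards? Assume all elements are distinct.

[96, 94, 82, 62, 44, 42, 40, 33, 31, 41, 29, 32, 14]

sift down from index 5:
  14 vs larger child 42 at index 12, swap → [31, 41, 40, 94, 44, 42, 82, 33, 62, 96, 29, 32, 14]
sift down from index 4:
  44 vs larger child 96 at index 9, swap → [31, 41, 40, 94, 96, 42, 82, 33, 62, 44, 29, 32, 14]
sift down from index 3: already satisfies heap property
sift down from index 2:
  40 vs larger child 82 at index 6, swap → [31, 41, 82, 94, 96, 42, 40, 33, 62, 44, 29, 32, 14]
sift down from index 1:
  41 vs larger child 96 at index 4, swap → [31, 96, 82, 94, 41, 42, 40, 33, 62, 44, 29, 32, 14]
  41 vs larger child 44 at index 9, swap → [31, 96, 82, 94, 44, 42, 40, 33, 62, 41, 29, 32, 14]
sift down from index 0:
  31 vs larger child 96 at index 1, swap → [96, 31, 82, 94, 44, 42, 40, 33, 62, 41, 29, 32, 14]
  31 vs larger child 94 at index 3, swap → [96, 94, 82, 31, 44, 42, 40, 33, 62, 41, 29, 32, 14]
  31 vs larger child 62 at index 8, swap → [96, 94, 82, 62, 44, 42, 40, 33, 31, 41, 29, 32, 14]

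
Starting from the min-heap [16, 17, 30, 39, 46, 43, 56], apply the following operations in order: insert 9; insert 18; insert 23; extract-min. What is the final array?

[16, 17, 30, 18, 23, 43, 56, 39, 46]

insert 9:
  append 9 at index 7 → [16, 17, 30, 39, 46, 43, 56, 9]
  9 < parent 39 at index 3, swap → [16, 17, 30, 9, 46, 43, 56, 39]
  9 < parent 17 at index 1, swap → [16, 9, 30, 17, 46, 43, 56, 39]
  9 < parent 16 at index 0, swap → [9, 16, 30, 17, 46, 43, 56, 39]
insert 18:
  append 18 at index 8 → [9, 16, 30, 17, 46, 43, 56, 39, 18] (no swap needed)
insert 23:
  append 23 at index 9 → [9, 16, 30, 17, 46, 43, 56, 39, 18, 23]
  23 < parent 46 at index 4, swap → [9, 16, 30, 17, 23, 43, 56, 39, 18, 46]
extract-min → returns 9:
  remove root 9; move last element 46 to root → [46, 16, 30, 17, 23, 43, 56, 39, 18]
  46 vs smaller child 16 at index 1, swap → [16, 46, 30, 17, 23, 43, 56, 39, 18]
  46 vs smaller child 17 at index 3, swap → [16, 17, 30, 46, 23, 43, 56, 39, 18]
  46 vs smaller child 18 at index 8, swap → [16, 17, 30, 18, 23, 43, 56, 39, 46]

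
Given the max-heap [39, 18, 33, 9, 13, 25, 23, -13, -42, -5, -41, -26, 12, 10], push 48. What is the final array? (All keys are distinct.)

[48, 18, 39, 9, 13, 25, 33, -13, -42, -5, -41, -26, 12, 10, 23]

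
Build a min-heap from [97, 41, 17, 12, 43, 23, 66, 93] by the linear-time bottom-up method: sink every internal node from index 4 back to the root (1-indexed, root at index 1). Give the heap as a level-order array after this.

[12, 41, 17, 93, 43, 23, 66, 97]

sift down from index 4: already satisfies heap property
sift down from index 3: already satisfies heap property
sift down from index 2:
  41 vs smaller child 12 at index 4, swap → [97, 12, 17, 41, 43, 23, 66, 93]
sift down from index 1:
  97 vs smaller child 12 at index 2, swap → [12, 97, 17, 41, 43, 23, 66, 93]
  97 vs smaller child 41 at index 4, swap → [12, 41, 17, 97, 43, 23, 66, 93]
  97 vs only child 93 at index 8, swap → [12, 41, 17, 93, 43, 23, 66, 97]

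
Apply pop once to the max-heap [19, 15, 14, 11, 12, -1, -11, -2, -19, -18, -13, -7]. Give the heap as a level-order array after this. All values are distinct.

[15, 12, 14, 11, -7, -1, -11, -2, -19, -18, -13]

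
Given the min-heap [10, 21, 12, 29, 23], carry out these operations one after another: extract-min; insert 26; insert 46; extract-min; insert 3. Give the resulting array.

extract-min → returns 10:
  remove root 10; move last element 23 to root → [23, 21, 12, 29]
  23 vs smaller child 12 at index 2, swap → [12, 21, 23, 29]
insert 26:
  append 26 at index 4 → [12, 21, 23, 29, 26] (no swap needed)
insert 46:
  append 46 at index 5 → [12, 21, 23, 29, 26, 46] (no swap needed)
extract-min → returns 12:
  remove root 12; move last element 46 to root → [46, 21, 23, 29, 26]
  46 vs smaller child 21 at index 1, swap → [21, 46, 23, 29, 26]
  46 vs smaller child 26 at index 4, swap → [21, 26, 23, 29, 46]
insert 3:
  append 3 at index 5 → [21, 26, 23, 29, 46, 3]
  3 < parent 23 at index 2, swap → [21, 26, 3, 29, 46, 23]
  3 < parent 21 at index 0, swap → [3, 26, 21, 29, 46, 23]

[3, 26, 21, 29, 46, 23]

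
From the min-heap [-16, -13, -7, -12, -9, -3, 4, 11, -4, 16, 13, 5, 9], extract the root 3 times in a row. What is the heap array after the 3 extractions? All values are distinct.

extract-min #1 returns -16:
  remove root -16; move last element 9 to root → [9, -13, -7, -12, -9, -3, 4, 11, -4, 16, 13, 5]
  9 vs smaller child -13 at index 1, swap → [-13, 9, -7, -12, -9, -3, 4, 11, -4, 16, 13, 5]
  9 vs smaller child -12 at index 3, swap → [-13, -12, -7, 9, -9, -3, 4, 11, -4, 16, 13, 5]
  9 vs smaller child -4 at index 8, swap → [-13, -12, -7, -4, -9, -3, 4, 11, 9, 16, 13, 5]
extract-min #2 returns -13:
  remove root -13; move last element 5 to root → [5, -12, -7, -4, -9, -3, 4, 11, 9, 16, 13]
  5 vs smaller child -12 at index 1, swap → [-12, 5, -7, -4, -9, -3, 4, 11, 9, 16, 13]
  5 vs smaller child -9 at index 4, swap → [-12, -9, -7, -4, 5, -3, 4, 11, 9, 16, 13]
extract-min #3 returns -12:
  remove root -12; move last element 13 to root → [13, -9, -7, -4, 5, -3, 4, 11, 9, 16]
  13 vs smaller child -9 at index 1, swap → [-9, 13, -7, -4, 5, -3, 4, 11, 9, 16]
  13 vs smaller child -4 at index 3, swap → [-9, -4, -7, 13, 5, -3, 4, 11, 9, 16]
  13 vs smaller child 9 at index 8, swap → [-9, -4, -7, 9, 5, -3, 4, 11, 13, 16]

[-9, -4, -7, 9, 5, -3, 4, 11, 13, 16]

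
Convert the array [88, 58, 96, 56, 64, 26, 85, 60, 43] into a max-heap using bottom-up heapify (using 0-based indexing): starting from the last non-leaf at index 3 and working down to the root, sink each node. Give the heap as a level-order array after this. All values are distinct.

[96, 64, 88, 60, 58, 26, 85, 56, 43]

sift down from index 3:
  56 vs larger child 60 at index 7, swap → [88, 58, 96, 60, 64, 26, 85, 56, 43]
sift down from index 2: already satisfies heap property
sift down from index 1:
  58 vs larger child 64 at index 4, swap → [88, 64, 96, 60, 58, 26, 85, 56, 43]
sift down from index 0:
  88 vs larger child 96 at index 2, swap → [96, 64, 88, 60, 58, 26, 85, 56, 43]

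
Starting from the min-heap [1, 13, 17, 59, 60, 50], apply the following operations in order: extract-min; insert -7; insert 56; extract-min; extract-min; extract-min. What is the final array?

[50, 59, 56, 60]

extract-min → returns 1:
  remove root 1; move last element 50 to root → [50, 13, 17, 59, 60]
  50 vs smaller child 13 at index 1, swap → [13, 50, 17, 59, 60]
insert -7:
  append -7 at index 5 → [13, 50, 17, 59, 60, -7]
  -7 < parent 17 at index 2, swap → [13, 50, -7, 59, 60, 17]
  -7 < parent 13 at index 0, swap → [-7, 50, 13, 59, 60, 17]
insert 56:
  append 56 at index 6 → [-7, 50, 13, 59, 60, 17, 56] (no swap needed)
extract-min → returns -7:
  remove root -7; move last element 56 to root → [56, 50, 13, 59, 60, 17]
  56 vs smaller child 13 at index 2, swap → [13, 50, 56, 59, 60, 17]
  56 vs only child 17 at index 5, swap → [13, 50, 17, 59, 60, 56]
extract-min → returns 13:
  remove root 13; move last element 56 to root → [56, 50, 17, 59, 60]
  56 vs smaller child 17 at index 2, swap → [17, 50, 56, 59, 60]
extract-min → returns 17:
  remove root 17; move last element 60 to root → [60, 50, 56, 59]
  60 vs smaller child 50 at index 1, swap → [50, 60, 56, 59]
  60 vs only child 59 at index 3, swap → [50, 59, 56, 60]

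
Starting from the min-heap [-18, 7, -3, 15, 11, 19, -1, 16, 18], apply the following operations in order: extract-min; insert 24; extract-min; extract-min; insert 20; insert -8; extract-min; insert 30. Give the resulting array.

extract-min → returns -18:
  remove root -18; move last element 18 to root → [18, 7, -3, 15, 11, 19, -1, 16]
  18 vs smaller child -3 at index 2, swap → [-3, 7, 18, 15, 11, 19, -1, 16]
  18 vs smaller child -1 at index 6, swap → [-3, 7, -1, 15, 11, 19, 18, 16]
insert 24:
  append 24 at index 8 → [-3, 7, -1, 15, 11, 19, 18, 16, 24] (no swap needed)
extract-min → returns -3:
  remove root -3; move last element 24 to root → [24, 7, -1, 15, 11, 19, 18, 16]
  24 vs smaller child -1 at index 2, swap → [-1, 7, 24, 15, 11, 19, 18, 16]
  24 vs smaller child 18 at index 6, swap → [-1, 7, 18, 15, 11, 19, 24, 16]
extract-min → returns -1:
  remove root -1; move last element 16 to root → [16, 7, 18, 15, 11, 19, 24]
  16 vs smaller child 7 at index 1, swap → [7, 16, 18, 15, 11, 19, 24]
  16 vs smaller child 11 at index 4, swap → [7, 11, 18, 15, 16, 19, 24]
insert 20:
  append 20 at index 7 → [7, 11, 18, 15, 16, 19, 24, 20] (no swap needed)
insert -8:
  append -8 at index 8 → [7, 11, 18, 15, 16, 19, 24, 20, -8]
  -8 < parent 15 at index 3, swap → [7, 11, 18, -8, 16, 19, 24, 20, 15]
  -8 < parent 11 at index 1, swap → [7, -8, 18, 11, 16, 19, 24, 20, 15]
  -8 < parent 7 at index 0, swap → [-8, 7, 18, 11, 16, 19, 24, 20, 15]
extract-min → returns -8:
  remove root -8; move last element 15 to root → [15, 7, 18, 11, 16, 19, 24, 20]
  15 vs smaller child 7 at index 1, swap → [7, 15, 18, 11, 16, 19, 24, 20]
  15 vs smaller child 11 at index 3, swap → [7, 11, 18, 15, 16, 19, 24, 20]
insert 30:
  append 30 at index 8 → [7, 11, 18, 15, 16, 19, 24, 20, 30] (no swap needed)

[7, 11, 18, 15, 16, 19, 24, 20, 30]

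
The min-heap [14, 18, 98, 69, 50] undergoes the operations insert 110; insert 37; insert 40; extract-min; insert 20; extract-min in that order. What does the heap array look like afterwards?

[20, 40, 37, 69, 50, 110, 98]

insert 110:
  append 110 at index 5 → [14, 18, 98, 69, 50, 110] (no swap needed)
insert 37:
  append 37 at index 6 → [14, 18, 98, 69, 50, 110, 37]
  37 < parent 98 at index 2, swap → [14, 18, 37, 69, 50, 110, 98]
insert 40:
  append 40 at index 7 → [14, 18, 37, 69, 50, 110, 98, 40]
  40 < parent 69 at index 3, swap → [14, 18, 37, 40, 50, 110, 98, 69]
extract-min → returns 14:
  remove root 14; move last element 69 to root → [69, 18, 37, 40, 50, 110, 98]
  69 vs smaller child 18 at index 1, swap → [18, 69, 37, 40, 50, 110, 98]
  69 vs smaller child 40 at index 3, swap → [18, 40, 37, 69, 50, 110, 98]
insert 20:
  append 20 at index 7 → [18, 40, 37, 69, 50, 110, 98, 20]
  20 < parent 69 at index 3, swap → [18, 40, 37, 20, 50, 110, 98, 69]
  20 < parent 40 at index 1, swap → [18, 20, 37, 40, 50, 110, 98, 69]
extract-min → returns 18:
  remove root 18; move last element 69 to root → [69, 20, 37, 40, 50, 110, 98]
  69 vs smaller child 20 at index 1, swap → [20, 69, 37, 40, 50, 110, 98]
  69 vs smaller child 40 at index 3, swap → [20, 40, 37, 69, 50, 110, 98]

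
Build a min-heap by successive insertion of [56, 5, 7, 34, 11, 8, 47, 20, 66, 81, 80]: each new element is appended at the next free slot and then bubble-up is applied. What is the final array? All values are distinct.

[5, 11, 7, 20, 34, 8, 47, 56, 66, 81, 80]

Insert 56:
  append 56 at index 0 → [56] (no swap needed)
Insert 5:
  append 5 at index 1 → [56, 5]
  5 < parent 56 at index 0, swap → [5, 56]
Insert 7:
  append 7 at index 2 → [5, 56, 7] (no swap needed)
Insert 34:
  append 34 at index 3 → [5, 56, 7, 34]
  34 < parent 56 at index 1, swap → [5, 34, 7, 56]
Insert 11:
  append 11 at index 4 → [5, 34, 7, 56, 11]
  11 < parent 34 at index 1, swap → [5, 11, 7, 56, 34]
Insert 8:
  append 8 at index 5 → [5, 11, 7, 56, 34, 8] (no swap needed)
Insert 47:
  append 47 at index 6 → [5, 11, 7, 56, 34, 8, 47] (no swap needed)
Insert 20:
  append 20 at index 7 → [5, 11, 7, 56, 34, 8, 47, 20]
  20 < parent 56 at index 3, swap → [5, 11, 7, 20, 34, 8, 47, 56]
Insert 66:
  append 66 at index 8 → [5, 11, 7, 20, 34, 8, 47, 56, 66] (no swap needed)
Insert 81:
  append 81 at index 9 → [5, 11, 7, 20, 34, 8, 47, 56, 66, 81] (no swap needed)
Insert 80:
  append 80 at index 10 → [5, 11, 7, 20, 34, 8, 47, 56, 66, 81, 80] (no swap needed)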